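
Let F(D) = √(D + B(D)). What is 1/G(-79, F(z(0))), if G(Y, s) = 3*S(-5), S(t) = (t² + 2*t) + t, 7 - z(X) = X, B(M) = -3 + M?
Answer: 1/30 ≈ 0.033333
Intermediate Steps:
z(X) = 7 - X
S(t) = t² + 3*t
F(D) = √(-3 + 2*D) (F(D) = √(D + (-3 + D)) = √(-3 + 2*D))
G(Y, s) = 30 (G(Y, s) = 3*(-5*(3 - 5)) = 3*(-5*(-2)) = 3*10 = 30)
1/G(-79, F(z(0))) = 1/30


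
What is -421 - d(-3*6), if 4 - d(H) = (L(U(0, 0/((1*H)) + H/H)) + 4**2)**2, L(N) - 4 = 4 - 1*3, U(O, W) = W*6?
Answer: 16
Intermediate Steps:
U(O, W) = 6*W
L(N) = 5 (L(N) = 4 + (4 - 1*3) = 4 + (4 - 3) = 4 + 1 = 5)
d(H) = -437 (d(H) = 4 - (5 + 4**2)**2 = 4 - (5 + 16)**2 = 4 - 1*21**2 = 4 - 1*441 = 4 - 441 = -437)
-421 - d(-3*6) = -421 - 1*(-437) = -421 + 437 = 16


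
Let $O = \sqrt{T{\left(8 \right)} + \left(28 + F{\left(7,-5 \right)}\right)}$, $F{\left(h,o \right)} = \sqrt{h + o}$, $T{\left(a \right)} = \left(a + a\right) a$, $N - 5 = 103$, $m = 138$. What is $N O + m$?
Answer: $138 + 108 \sqrt{156 + \sqrt{2}} \approx 1493.0$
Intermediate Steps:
$N = 108$ ($N = 5 + 103 = 108$)
$T{\left(a \right)} = 2 a^{2}$ ($T{\left(a \right)} = 2 a a = 2 a^{2}$)
$O = \sqrt{156 + \sqrt{2}}$ ($O = \sqrt{2 \cdot 8^{2} + \left(28 + \sqrt{7 - 5}\right)} = \sqrt{2 \cdot 64 + \left(28 + \sqrt{2}\right)} = \sqrt{128 + \left(28 + \sqrt{2}\right)} = \sqrt{156 + \sqrt{2}} \approx 12.546$)
$N O + m = 108 \sqrt{156 + \sqrt{2}} + 138 = 138 + 108 \sqrt{156 + \sqrt{2}}$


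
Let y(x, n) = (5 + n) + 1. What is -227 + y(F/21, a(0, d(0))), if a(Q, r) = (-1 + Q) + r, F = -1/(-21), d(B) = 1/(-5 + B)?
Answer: -1111/5 ≈ -222.20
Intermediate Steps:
F = 1/21 (F = -1*(-1/21) = 1/21 ≈ 0.047619)
a(Q, r) = -1 + Q + r
y(x, n) = 6 + n
-227 + y(F/21, a(0, d(0))) = -227 + (6 + (-1 + 0 + 1/(-5 + 0))) = -227 + (6 + (-1 + 0 + 1/(-5))) = -227 + (6 + (-1 + 0 - 1/5)) = -227 + (6 - 6/5) = -227 + 24/5 = -1111/5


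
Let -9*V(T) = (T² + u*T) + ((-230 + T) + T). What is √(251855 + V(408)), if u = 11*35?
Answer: √1942565/3 ≈ 464.59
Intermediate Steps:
u = 385
V(T) = 230/9 - 43*T - T²/9 (V(T) = -((T² + 385*T) + ((-230 + T) + T))/9 = -((T² + 385*T) + (-230 + 2*T))/9 = -(-230 + T² + 387*T)/9 = 230/9 - 43*T - T²/9)
√(251855 + V(408)) = √(251855 + (230/9 - 43*408 - ⅑*408²)) = √(251855 + (230/9 - 17544 - ⅑*166464)) = √(251855 + (230/9 - 17544 - 18496)) = √(251855 - 324130/9) = √(1942565/9) = √1942565/3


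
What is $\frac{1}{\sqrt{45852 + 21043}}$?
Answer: $\frac{\sqrt{66895}}{66895} \approx 0.0038664$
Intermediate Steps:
$\frac{1}{\sqrt{45852 + 21043}} = \frac{1}{\sqrt{66895}} = \frac{\sqrt{66895}}{66895}$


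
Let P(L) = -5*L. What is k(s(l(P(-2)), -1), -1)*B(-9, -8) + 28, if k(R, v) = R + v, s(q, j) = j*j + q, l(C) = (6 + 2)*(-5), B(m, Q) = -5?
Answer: 228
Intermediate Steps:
l(C) = -40 (l(C) = 8*(-5) = -40)
s(q, j) = q + j² (s(q, j) = j² + q = q + j²)
k(s(l(P(-2)), -1), -1)*B(-9, -8) + 28 = ((-40 + (-1)²) - 1)*(-5) + 28 = ((-40 + 1) - 1)*(-5) + 28 = (-39 - 1)*(-5) + 28 = -40*(-5) + 28 = 200 + 28 = 228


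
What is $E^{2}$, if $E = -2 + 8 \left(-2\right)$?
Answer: $324$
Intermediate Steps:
$E = -18$ ($E = -2 - 16 = -18$)
$E^{2} = \left(-18\right)^{2} = 324$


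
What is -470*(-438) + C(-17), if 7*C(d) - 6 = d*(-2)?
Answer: 1441060/7 ≈ 2.0587e+5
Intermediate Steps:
C(d) = 6/7 - 2*d/7 (C(d) = 6/7 + (d*(-2))/7 = 6/7 + (-2*d)/7 = 6/7 - 2*d/7)
-470*(-438) + C(-17) = -470*(-438) + (6/7 - 2/7*(-17)) = 205860 + (6/7 + 34/7) = 205860 + 40/7 = 1441060/7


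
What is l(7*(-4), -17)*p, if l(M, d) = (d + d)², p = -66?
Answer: -76296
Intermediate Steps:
l(M, d) = 4*d² (l(M, d) = (2*d)² = 4*d²)
l(7*(-4), -17)*p = (4*(-17)²)*(-66) = (4*289)*(-66) = 1156*(-66) = -76296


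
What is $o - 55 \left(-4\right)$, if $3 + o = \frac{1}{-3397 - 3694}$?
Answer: $\frac{1538746}{7091} \approx 217.0$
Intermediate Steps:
$o = - \frac{21274}{7091}$ ($o = -3 + \frac{1}{-3397 - 3694} = -3 + \frac{1}{-7091} = -3 - \frac{1}{7091} = - \frac{21274}{7091} \approx -3.0001$)
$o - 55 \left(-4\right) = - \frac{21274}{7091} - 55 \left(-4\right) = - \frac{21274}{7091} - -220 = - \frac{21274}{7091} + 220 = \frac{1538746}{7091}$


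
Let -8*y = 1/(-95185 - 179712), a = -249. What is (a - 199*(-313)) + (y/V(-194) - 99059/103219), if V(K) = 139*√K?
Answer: 6403401263/103219 - I*√194/59302980016 ≈ 62037.0 - 2.3487e-10*I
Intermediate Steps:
y = 1/2199176 (y = -1/(8*(-95185 - 179712)) = -⅛/(-274897) = -⅛*(-1/274897) = 1/2199176 ≈ 4.5472e-7)
(a - 199*(-313)) + (y/V(-194) - 99059/103219) = (-249 - 199*(-313)) + (1/(2199176*((139*√(-194)))) - 99059/103219) = (-249 + 62287) + (1/(2199176*((139*(I*√194)))) - 99059*1/103219) = 62038 + (1/(2199176*((139*I*√194))) - 99059/103219) = 62038 + ((-I*√194/26966)/2199176 - 99059/103219) = 62038 + (-I*√194/59302980016 - 99059/103219) = 62038 + (-99059/103219 - I*√194/59302980016) = 6403401263/103219 - I*√194/59302980016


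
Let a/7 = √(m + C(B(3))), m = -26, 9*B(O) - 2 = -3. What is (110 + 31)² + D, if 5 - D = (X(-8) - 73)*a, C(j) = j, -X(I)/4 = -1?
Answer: 19886 + 161*I*√235 ≈ 19886.0 + 2468.1*I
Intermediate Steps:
X(I) = 4 (X(I) = -4*(-1) = 4)
B(O) = -⅑ (B(O) = 2/9 + (⅑)*(-3) = 2/9 - ⅓ = -⅑)
a = 7*I*√235/3 (a = 7*√(-26 - ⅑) = 7*√(-235/9) = 7*(I*√235/3) = 7*I*√235/3 ≈ 35.769*I)
D = 5 + 161*I*√235 (D = 5 - (4 - 73)*7*I*√235/3 = 5 - (-69)*7*I*√235/3 = 5 - (-161)*I*√235 = 5 + 161*I*√235 ≈ 5.0 + 2468.1*I)
(110 + 31)² + D = (110 + 31)² + (5 + 161*I*√235) = 141² + (5 + 161*I*√235) = 19881 + (5 + 161*I*√235) = 19886 + 161*I*√235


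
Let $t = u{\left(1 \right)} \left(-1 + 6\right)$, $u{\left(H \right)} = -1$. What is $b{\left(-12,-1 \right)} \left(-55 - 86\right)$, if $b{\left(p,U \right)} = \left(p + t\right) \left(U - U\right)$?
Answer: $0$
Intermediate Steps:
$t = -5$ ($t = - (-1 + 6) = \left(-1\right) 5 = -5$)
$b{\left(p,U \right)} = 0$ ($b{\left(p,U \right)} = \left(p - 5\right) \left(U - U\right) = \left(-5 + p\right) 0 = 0$)
$b{\left(-12,-1 \right)} \left(-55 - 86\right) = 0 \left(-55 - 86\right) = 0 \left(-141\right) = 0$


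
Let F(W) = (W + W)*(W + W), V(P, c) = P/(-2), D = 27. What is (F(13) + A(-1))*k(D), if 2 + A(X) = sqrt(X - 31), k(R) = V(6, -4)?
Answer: -2022 - 12*I*sqrt(2) ≈ -2022.0 - 16.971*I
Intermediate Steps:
V(P, c) = -P/2 (V(P, c) = P*(-1/2) = -P/2)
k(R) = -3 (k(R) = -1/2*6 = -3)
F(W) = 4*W**2 (F(W) = (2*W)*(2*W) = 4*W**2)
A(X) = -2 + sqrt(-31 + X) (A(X) = -2 + sqrt(X - 31) = -2 + sqrt(-31 + X))
(F(13) + A(-1))*k(D) = (4*13**2 + (-2 + sqrt(-31 - 1)))*(-3) = (4*169 + (-2 + sqrt(-32)))*(-3) = (676 + (-2 + 4*I*sqrt(2)))*(-3) = (674 + 4*I*sqrt(2))*(-3) = -2022 - 12*I*sqrt(2)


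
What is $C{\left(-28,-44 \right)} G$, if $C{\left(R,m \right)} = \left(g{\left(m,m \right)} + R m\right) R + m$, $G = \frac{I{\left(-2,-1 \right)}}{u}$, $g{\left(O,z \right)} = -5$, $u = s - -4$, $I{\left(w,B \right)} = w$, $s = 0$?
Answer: $17200$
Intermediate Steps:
$u = 4$ ($u = 0 - -4 = 0 + 4 = 4$)
$G = - \frac{1}{2}$ ($G = - \frac{2}{4} = \left(-2\right) \frac{1}{4} = - \frac{1}{2} \approx -0.5$)
$C{\left(R,m \right)} = m + R \left(-5 + R m\right)$ ($C{\left(R,m \right)} = \left(-5 + R m\right) R + m = R \left(-5 + R m\right) + m = m + R \left(-5 + R m\right)$)
$C{\left(-28,-44 \right)} G = \left(-44 - -140 - 44 \left(-28\right)^{2}\right) \left(- \frac{1}{2}\right) = \left(-44 + 140 - 34496\right) \left(- \frac{1}{2}\right) = \left(-34400\right) \left(- \frac{1}{2}\right) = 17200$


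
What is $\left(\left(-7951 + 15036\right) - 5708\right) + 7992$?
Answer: $9369$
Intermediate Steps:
$\left(\left(-7951 + 15036\right) - 5708\right) + 7992 = \left(7085 - 5708\right) + 7992 = 1377 + 7992 = 9369$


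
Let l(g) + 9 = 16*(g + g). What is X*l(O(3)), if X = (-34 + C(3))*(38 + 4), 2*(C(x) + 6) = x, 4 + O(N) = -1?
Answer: 273273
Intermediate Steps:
O(N) = -5 (O(N) = -4 - 1 = -5)
C(x) = -6 + x/2
l(g) = -9 + 32*g (l(g) = -9 + 16*(g + g) = -9 + 16*(2*g) = -9 + 32*g)
X = -1617 (X = (-34 + (-6 + (½)*3))*(38 + 4) = (-34 + (-6 + 3/2))*42 = (-34 - 9/2)*42 = -77/2*42 = -1617)
X*l(O(3)) = -1617*(-9 + 32*(-5)) = -1617*(-9 - 160) = -1617*(-169) = 273273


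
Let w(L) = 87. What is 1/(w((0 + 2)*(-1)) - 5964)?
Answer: -1/5877 ≈ -0.00017015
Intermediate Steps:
1/(w((0 + 2)*(-1)) - 5964) = 1/(87 - 5964) = 1/(-5877) = -1/5877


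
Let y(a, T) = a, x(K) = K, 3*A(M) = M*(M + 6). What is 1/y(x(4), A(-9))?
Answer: ¼ ≈ 0.25000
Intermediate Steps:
A(M) = M*(6 + M)/3 (A(M) = (M*(M + 6))/3 = (M*(6 + M))/3 = M*(6 + M)/3)
1/y(x(4), A(-9)) = 1/4 = ¼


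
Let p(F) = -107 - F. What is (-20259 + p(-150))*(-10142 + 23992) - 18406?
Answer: -280010006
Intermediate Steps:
(-20259 + p(-150))*(-10142 + 23992) - 18406 = (-20259 + (-107 - 1*(-150)))*(-10142 + 23992) - 18406 = (-20259 + (-107 + 150))*13850 - 18406 = (-20259 + 43)*13850 - 18406 = -20216*13850 - 18406 = -279991600 - 18406 = -280010006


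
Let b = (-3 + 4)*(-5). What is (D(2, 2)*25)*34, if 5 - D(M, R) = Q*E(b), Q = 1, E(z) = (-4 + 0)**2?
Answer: -9350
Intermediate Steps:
b = -5 (b = 1*(-5) = -5)
E(z) = 16 (E(z) = (-4)**2 = 16)
D(M, R) = -11 (D(M, R) = 5 - 16 = -11)
(D(2, 2)*25)*34 = -11*25*34 = -275*34 = -9350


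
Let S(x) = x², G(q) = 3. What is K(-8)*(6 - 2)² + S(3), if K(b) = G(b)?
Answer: 57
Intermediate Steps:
K(b) = 3
K(-8)*(6 - 2)² + S(3) = 3*(6 - 2)² + 3² = 3*4² + 9 = 3*16 + 9 = 48 + 9 = 57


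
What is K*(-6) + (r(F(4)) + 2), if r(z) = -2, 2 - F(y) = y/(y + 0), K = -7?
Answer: 42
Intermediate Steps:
F(y) = 1 (F(y) = 2 - y/(y + 0) = 2 - y/y = 2 - 1*1 = 2 - 1 = 1)
K*(-6) + (r(F(4)) + 2) = -7*(-6) + (-2 + 2) = 42 + 0 = 42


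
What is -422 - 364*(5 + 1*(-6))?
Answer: -58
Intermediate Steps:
-422 - 364*(5 + 1*(-6)) = -422 - 364*(5 - 6) = -422 - 364*(-1) = -422 + 364 = -58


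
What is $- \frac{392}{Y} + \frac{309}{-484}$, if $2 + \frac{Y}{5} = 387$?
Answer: $- \frac{10189}{12100} \approx -0.84207$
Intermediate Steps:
$Y = 1925$ ($Y = -10 + 5 \cdot 387 = -10 + 1935 = 1925$)
$- \frac{392}{Y} + \frac{309}{-484} = - \frac{392}{1925} + \frac{309}{-484} = \left(-392\right) \frac{1}{1925} + 309 \left(- \frac{1}{484}\right) = - \frac{56}{275} - \frac{309}{484} = - \frac{10189}{12100}$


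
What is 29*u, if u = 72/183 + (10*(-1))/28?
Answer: 899/854 ≈ 1.0527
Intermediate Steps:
u = 31/854 (u = 72*(1/183) - 10*1/28 = 24/61 - 5/14 = 31/854 ≈ 0.036300)
29*u = 29*(31/854) = 899/854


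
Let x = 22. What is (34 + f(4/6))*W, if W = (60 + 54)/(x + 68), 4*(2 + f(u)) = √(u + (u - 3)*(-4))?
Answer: 608/15 + 19*√10/60 ≈ 41.535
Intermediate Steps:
f(u) = -2 + √(12 - 3*u)/4 (f(u) = -2 + √(u + (u - 3)*(-4))/4 = -2 + √(u + (-3 + u)*(-4))/4 = -2 + √(u + (12 - 4*u))/4 = -2 + √(12 - 3*u)/4)
W = 19/15 (W = (60 + 54)/(22 + 68) = 114/90 = 114*(1/90) = 19/15 ≈ 1.2667)
(34 + f(4/6))*W = (34 + (-2 + √(12 - 12/6)/4))*(19/15) = (34 + (-2 + √(12 - 3*⅔)/4))*(19/15) = (34 + (-2 + √(12 - 2)/4))*(19/15) = (34 + (-2 + √10/4))*(19/15) = (32 + √10/4)*(19/15) = 608/15 + 19*√10/60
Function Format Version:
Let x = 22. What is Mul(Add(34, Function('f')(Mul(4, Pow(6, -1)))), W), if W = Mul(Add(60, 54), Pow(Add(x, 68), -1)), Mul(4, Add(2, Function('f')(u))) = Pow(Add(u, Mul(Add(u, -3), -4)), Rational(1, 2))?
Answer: Add(Rational(608, 15), Mul(Rational(19, 60), Pow(10, Rational(1, 2)))) ≈ 41.535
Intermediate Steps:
Function('f')(u) = Add(-2, Mul(Rational(1, 4), Pow(Add(12, Mul(-3, u)), Rational(1, 2)))) (Function('f')(u) = Add(-2, Mul(Rational(1, 4), Pow(Add(u, Mul(Add(u, -3), -4)), Rational(1, 2)))) = Add(-2, Mul(Rational(1, 4), Pow(Add(u, Mul(Add(-3, u), -4)), Rational(1, 2)))) = Add(-2, Mul(Rational(1, 4), Pow(Add(u, Add(12, Mul(-4, u))), Rational(1, 2)))) = Add(-2, Mul(Rational(1, 4), Pow(Add(12, Mul(-3, u)), Rational(1, 2)))))
W = Rational(19, 15) (W = Mul(Add(60, 54), Pow(Add(22, 68), -1)) = Mul(114, Pow(90, -1)) = Mul(114, Rational(1, 90)) = Rational(19, 15) ≈ 1.2667)
Mul(Add(34, Function('f')(Mul(4, Pow(6, -1)))), W) = Mul(Add(34, Add(-2, Mul(Rational(1, 4), Pow(Add(12, Mul(-3, Mul(4, Pow(6, -1)))), Rational(1, 2))))), Rational(19, 15)) = Mul(Add(34, Add(-2, Mul(Rational(1, 4), Pow(Add(12, Mul(-3, Mul(4, Rational(1, 6)))), Rational(1, 2))))), Rational(19, 15)) = Mul(Add(34, Add(-2, Mul(Rational(1, 4), Pow(Add(12, Mul(-3, Rational(2, 3))), Rational(1, 2))))), Rational(19, 15)) = Mul(Add(34, Add(-2, Mul(Rational(1, 4), Pow(Add(12, -2), Rational(1, 2))))), Rational(19, 15)) = Mul(Add(34, Add(-2, Mul(Rational(1, 4), Pow(10, Rational(1, 2))))), Rational(19, 15)) = Mul(Add(32, Mul(Rational(1, 4), Pow(10, Rational(1, 2)))), Rational(19, 15)) = Add(Rational(608, 15), Mul(Rational(19, 60), Pow(10, Rational(1, 2))))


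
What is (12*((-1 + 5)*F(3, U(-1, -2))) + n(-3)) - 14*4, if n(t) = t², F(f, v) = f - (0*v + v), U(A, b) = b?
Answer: 193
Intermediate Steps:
F(f, v) = f - v (F(f, v) = f - (0 + v) = f - v)
(12*((-1 + 5)*F(3, U(-1, -2))) + n(-3)) - 14*4 = (12*((-1 + 5)*(3 - 1*(-2))) + (-3)²) - 14*4 = (12*(4*(3 + 2)) + 9) - 56 = (12*(4*5) + 9) - 56 = (12*20 + 9) - 56 = (240 + 9) - 56 = 249 - 56 = 193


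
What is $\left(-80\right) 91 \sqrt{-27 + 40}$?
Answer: $- 7280 \sqrt{13} \approx -26248.0$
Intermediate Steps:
$\left(-80\right) 91 \sqrt{-27 + 40} = - 7280 \sqrt{13}$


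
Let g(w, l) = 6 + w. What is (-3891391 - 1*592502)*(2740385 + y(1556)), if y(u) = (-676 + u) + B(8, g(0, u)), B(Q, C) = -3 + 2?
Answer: -12291534460752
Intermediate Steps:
B(Q, C) = -1
y(u) = -677 + u (y(u) = (-676 + u) - 1 = -677 + u)
(-3891391 - 1*592502)*(2740385 + y(1556)) = (-3891391 - 1*592502)*(2740385 + (-677 + 1556)) = (-3891391 - 592502)*(2740385 + 879) = -4483893*2741264 = -12291534460752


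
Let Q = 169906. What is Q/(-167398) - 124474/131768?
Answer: -140340495/71615908 ≈ -1.9596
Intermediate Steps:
Q/(-167398) - 124474/131768 = 169906/(-167398) - 124474/131768 = 169906*(-1/167398) - 124474*1/131768 = -7723/7609 - 8891/9412 = -140340495/71615908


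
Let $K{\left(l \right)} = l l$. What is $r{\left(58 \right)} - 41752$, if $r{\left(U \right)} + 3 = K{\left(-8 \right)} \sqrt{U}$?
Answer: $-41755 + 64 \sqrt{58} \approx -41268.0$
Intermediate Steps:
$K{\left(l \right)} = l^{2}$
$r{\left(U \right)} = -3 + 64 \sqrt{U}$ ($r{\left(U \right)} = -3 + \left(-8\right)^{2} \sqrt{U} = -3 + 64 \sqrt{U}$)
$r{\left(58 \right)} - 41752 = \left(-3 + 64 \sqrt{58}\right) - 41752 = -41755 + 64 \sqrt{58}$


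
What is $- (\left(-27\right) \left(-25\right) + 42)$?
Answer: $-717$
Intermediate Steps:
$- (\left(-27\right) \left(-25\right) + 42) = - (675 + 42) = \left(-1\right) 717 = -717$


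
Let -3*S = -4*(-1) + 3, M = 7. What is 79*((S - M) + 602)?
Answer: 140462/3 ≈ 46821.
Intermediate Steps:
S = -7/3 (S = -(-4*(-1) + 3)/3 = -(4 + 3)/3 = -⅓*7 = -7/3 ≈ -2.3333)
79*((S - M) + 602) = 79*((-7/3 - 1*7) + 602) = 79*((-7/3 - 7) + 602) = 79*(-28/3 + 602) = 79*(1778/3) = 140462/3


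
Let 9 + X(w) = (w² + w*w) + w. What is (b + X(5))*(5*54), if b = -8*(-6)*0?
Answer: 12420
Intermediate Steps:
X(w) = -9 + w + 2*w² (X(w) = -9 + ((w² + w*w) + w) = -9 + ((w² + w²) + w) = -9 + (2*w² + w) = -9 + (w + 2*w²) = -9 + w + 2*w²)
b = 0 (b = 48*0 = 0)
(b + X(5))*(5*54) = (0 + (-9 + 5 + 2*5²))*(5*54) = (0 + (-9 + 5 + 2*25))*270 = (0 + (-9 + 5 + 50))*270 = (0 + 46)*270 = 46*270 = 12420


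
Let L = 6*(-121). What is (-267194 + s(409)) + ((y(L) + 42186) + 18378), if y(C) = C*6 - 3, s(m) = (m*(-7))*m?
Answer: -1381956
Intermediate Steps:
L = -726
s(m) = -7*m² (s(m) = (-7*m)*m = -7*m²)
y(C) = -3 + 6*C (y(C) = 6*C - 3 = -3 + 6*C)
(-267194 + s(409)) + ((y(L) + 42186) + 18378) = (-267194 - 7*409²) + (((-3 + 6*(-726)) + 42186) + 18378) = (-267194 - 7*167281) + (((-3 - 4356) + 42186) + 18378) = (-267194 - 1170967) + ((-4359 + 42186) + 18378) = -1438161 + (37827 + 18378) = -1438161 + 56205 = -1381956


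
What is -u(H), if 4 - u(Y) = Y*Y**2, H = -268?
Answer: -19248836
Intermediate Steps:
u(Y) = 4 - Y**3 (u(Y) = 4 - Y*Y**2 = 4 - Y**3)
-u(H) = -(4 - 1*(-268)**3) = -(4 - 1*(-19248832)) = -(4 + 19248832) = -1*19248836 = -19248836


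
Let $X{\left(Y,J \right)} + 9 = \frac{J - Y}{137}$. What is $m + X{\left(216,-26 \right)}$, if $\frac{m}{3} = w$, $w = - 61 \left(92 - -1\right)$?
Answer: $- \frac{2333078}{137} \approx -17030.0$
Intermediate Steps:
$w = -5673$ ($w = - 61 \left(92 + 1\right) = \left(-61\right) 93 = -5673$)
$m = -17019$ ($m = 3 \left(-5673\right) = -17019$)
$X{\left(Y,J \right)} = -9 - \frac{Y}{137} + \frac{J}{137}$ ($X{\left(Y,J \right)} = -9 + \frac{J - Y}{137} = -9 + \left(J - Y\right) \frac{1}{137} = -9 + \left(- \frac{Y}{137} + \frac{J}{137}\right) = -9 - \frac{Y}{137} + \frac{J}{137}$)
$m + X{\left(216,-26 \right)} = -17019 - \frac{1475}{137} = - \frac{2333078}{137}$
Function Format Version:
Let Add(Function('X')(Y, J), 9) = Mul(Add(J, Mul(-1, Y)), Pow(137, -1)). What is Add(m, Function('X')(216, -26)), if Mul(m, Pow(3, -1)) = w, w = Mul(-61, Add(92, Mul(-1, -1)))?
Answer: Rational(-2333078, 137) ≈ -17030.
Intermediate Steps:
w = -5673 (w = Mul(-61, Add(92, 1)) = Mul(-61, 93) = -5673)
m = -17019 (m = Mul(3, -5673) = -17019)
Function('X')(Y, J) = Add(-9, Mul(Rational(-1, 137), Y), Mul(Rational(1, 137), J)) (Function('X')(Y, J) = Add(-9, Mul(Add(J, Mul(-1, Y)), Pow(137, -1))) = Add(-9, Mul(Add(J, Mul(-1, Y)), Rational(1, 137))) = Add(-9, Add(Mul(Rational(-1, 137), Y), Mul(Rational(1, 137), J))) = Add(-9, Mul(Rational(-1, 137), Y), Mul(Rational(1, 137), J)))
Add(m, Function('X')(216, -26)) = Add(-17019, Add(-9, Mul(Rational(-1, 137), 216), Mul(Rational(1, 137), -26))) = Add(-17019, Add(-9, Rational(-216, 137), Rational(-26, 137))) = Add(-17019, Rational(-1475, 137)) = Rational(-2333078, 137)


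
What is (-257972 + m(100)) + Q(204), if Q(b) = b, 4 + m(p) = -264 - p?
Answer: -258136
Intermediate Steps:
m(p) = -268 - p (m(p) = -4 + (-264 - p) = -268 - p)
(-257972 + m(100)) + Q(204) = (-257972 + (-268 - 1*100)) + 204 = (-257972 + (-268 - 100)) + 204 = (-257972 - 368) + 204 = -258340 + 204 = -258136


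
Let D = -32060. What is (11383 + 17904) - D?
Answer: 61347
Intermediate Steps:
(11383 + 17904) - D = (11383 + 17904) - 1*(-32060) = 29287 + 32060 = 61347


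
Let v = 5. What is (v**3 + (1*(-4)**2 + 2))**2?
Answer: 20449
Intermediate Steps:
(v**3 + (1*(-4)**2 + 2))**2 = (5**3 + (1*(-4)**2 + 2))**2 = (125 + (1*16 + 2))**2 = (125 + (16 + 2))**2 = (125 + 18)**2 = 143**2 = 20449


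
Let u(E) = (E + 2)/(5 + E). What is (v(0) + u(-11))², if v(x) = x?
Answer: 9/4 ≈ 2.2500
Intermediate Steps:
u(E) = (2 + E)/(5 + E)
(v(0) + u(-11))² = (0 + (2 - 11)/(5 - 11))² = (0 - 9/(-6))² = (0 - ⅙*(-9))² = (0 + 3/2)² = (3/2)² = 9/4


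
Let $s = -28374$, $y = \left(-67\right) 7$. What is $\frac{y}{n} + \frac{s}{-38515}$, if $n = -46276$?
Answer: $\frac{1331098759}{1782320140} \approx 0.74683$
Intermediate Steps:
$y = -469$
$\frac{y}{n} + \frac{s}{-38515} = - \frac{469}{-46276} - \frac{28374}{-38515} = \left(-469\right) \left(- \frac{1}{46276}\right) - - \frac{28374}{38515} = \frac{469}{46276} + \frac{28374}{38515} = \frac{1331098759}{1782320140}$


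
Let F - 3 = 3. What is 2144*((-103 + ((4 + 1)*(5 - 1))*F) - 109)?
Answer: -197248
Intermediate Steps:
F = 6 (F = 3 + 3 = 6)
2144*((-103 + ((4 + 1)*(5 - 1))*F) - 109) = 2144*((-103 + ((4 + 1)*(5 - 1))*6) - 109) = 2144*((-103 + (5*4)*6) - 109) = 2144*((-103 + 20*6) - 109) = 2144*((-103 + 120) - 109) = 2144*(17 - 109) = 2144*(-92) = -197248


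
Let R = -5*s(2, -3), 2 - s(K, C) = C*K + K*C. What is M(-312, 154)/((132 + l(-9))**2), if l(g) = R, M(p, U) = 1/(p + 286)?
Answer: -1/99944 ≈ -1.0006e-5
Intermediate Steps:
s(K, C) = 2 - 2*C*K (s(K, C) = 2 - (C*K + K*C) = 2 - (C*K + C*K) = 2 - 2*C*K)
R = -70 (R = -5*(2 - 2*(-3)*2) = -5*(2 + 12) = -5*14 = -70)
M(p, U) = 1/(286 + p)
l(g) = -70
M(-312, 154)/((132 + l(-9))**2) = 1/((286 - 312)*((132 - 70)**2)) = 1/((-26)*(62**2)) = -1/26/3844 = -1/26*1/3844 = -1/99944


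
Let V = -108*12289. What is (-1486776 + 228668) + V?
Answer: -2585320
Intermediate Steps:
V = -1327212
(-1486776 + 228668) + V = (-1486776 + 228668) - 1327212 = -1258108 - 1327212 = -2585320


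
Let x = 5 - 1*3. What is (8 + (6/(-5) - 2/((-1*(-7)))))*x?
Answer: 456/35 ≈ 13.029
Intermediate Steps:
x = 2 (x = 5 - 3 = 2)
(8 + (6/(-5) - 2/((-1*(-7)))))*x = (8 + (6/(-5) - 2/((-1*(-7)))))*2 = (8 + (6*(-⅕) - 2/7))*2 = (8 + (-6/5 - 2*⅐))*2 = (8 + (-6/5 - 2/7))*2 = (8 - 52/35)*2 = (228/35)*2 = 456/35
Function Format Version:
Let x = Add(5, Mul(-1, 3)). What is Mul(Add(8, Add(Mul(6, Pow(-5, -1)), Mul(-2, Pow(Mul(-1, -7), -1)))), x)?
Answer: Rational(456, 35) ≈ 13.029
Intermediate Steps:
x = 2 (x = Add(5, -3) = 2)
Mul(Add(8, Add(Mul(6, Pow(-5, -1)), Mul(-2, Pow(Mul(-1, -7), -1)))), x) = Mul(Add(8, Add(Mul(6, Pow(-5, -1)), Mul(-2, Pow(Mul(-1, -7), -1)))), 2) = Mul(Add(8, Add(Mul(6, Rational(-1, 5)), Mul(-2, Pow(7, -1)))), 2) = Mul(Add(8, Add(Rational(-6, 5), Mul(-2, Rational(1, 7)))), 2) = Mul(Add(8, Add(Rational(-6, 5), Rational(-2, 7))), 2) = Mul(Add(8, Rational(-52, 35)), 2) = Mul(Rational(228, 35), 2) = Rational(456, 35)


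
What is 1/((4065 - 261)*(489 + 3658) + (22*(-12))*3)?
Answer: 1/15774396 ≈ 6.3394e-8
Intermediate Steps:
1/((4065 - 261)*(489 + 3658) + (22*(-12))*3) = 1/(3804*4147 - 264*3) = 1/(15775188 - 792) = 1/15774396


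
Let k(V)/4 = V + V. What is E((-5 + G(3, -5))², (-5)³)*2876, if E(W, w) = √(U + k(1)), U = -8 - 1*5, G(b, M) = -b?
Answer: 2876*I*√5 ≈ 6430.9*I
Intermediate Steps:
k(V) = 8*V (k(V) = 4*(V + V) = 4*(2*V) = 8*V)
U = -13 (U = -8 - 5 = -13)
E(W, w) = I*√5 (E(W, w) = √(-13 + 8*1) = √(-13 + 8) = √(-5) = I*√5)
E((-5 + G(3, -5))², (-5)³)*2876 = (I*√5)*2876 = 2876*I*√5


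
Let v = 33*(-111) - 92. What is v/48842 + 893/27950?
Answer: -15334086/341283475 ≈ -0.044931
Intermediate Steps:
v = -3755 (v = -3663 - 92 = -3755)
v/48842 + 893/27950 = -3755/48842 + 893/27950 = -15334086/341283475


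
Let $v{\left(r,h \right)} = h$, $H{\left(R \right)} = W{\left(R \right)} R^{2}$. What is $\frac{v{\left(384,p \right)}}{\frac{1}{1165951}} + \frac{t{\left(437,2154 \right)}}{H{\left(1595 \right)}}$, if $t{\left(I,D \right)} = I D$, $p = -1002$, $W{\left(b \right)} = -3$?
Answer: $- \frac{2972140910074316}{2544025} \approx -1.1683 \cdot 10^{9}$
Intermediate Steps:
$H{\left(R \right)} = - 3 R^{2}$
$t{\left(I,D \right)} = D I$
$\frac{v{\left(384,p \right)}}{\frac{1}{1165951}} + \frac{t{\left(437,2154 \right)}}{H{\left(1595 \right)}} = - \frac{1002}{\frac{1}{1165951}} + \frac{2154 \cdot 437}{\left(-3\right) 1595^{2}} = - 1002 \frac{1}{\frac{1}{1165951}} + \frac{941298}{\left(-3\right) 2544025} = \left(-1002\right) 1165951 + \frac{941298}{-7632075} = -1168282902 + 941298 \left(- \frac{1}{7632075}\right) = -1168282902 - \frac{313766}{2544025} = - \frac{2972140910074316}{2544025}$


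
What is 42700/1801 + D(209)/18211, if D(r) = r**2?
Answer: 856279181/32798011 ≈ 26.108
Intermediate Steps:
42700/1801 + D(209)/18211 = 42700/1801 + 209**2/18211 = 42700*(1/1801) + 43681*(1/18211) = 42700/1801 + 43681/18211 = 856279181/32798011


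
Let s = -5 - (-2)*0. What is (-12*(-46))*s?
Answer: -2760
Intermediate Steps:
s = -5 (s = -5 - 1*0 = -5 + 0 = -5)
(-12*(-46))*s = -12*(-46)*(-5) = 552*(-5) = -2760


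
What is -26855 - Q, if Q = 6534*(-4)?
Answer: -719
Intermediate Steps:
Q = -26136
-26855 - Q = -26855 - 1*(-26136) = -26855 + 26136 = -719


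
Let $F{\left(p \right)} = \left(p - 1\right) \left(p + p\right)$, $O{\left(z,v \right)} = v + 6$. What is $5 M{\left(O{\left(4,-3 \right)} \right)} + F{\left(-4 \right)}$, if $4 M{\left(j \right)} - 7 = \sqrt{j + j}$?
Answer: $\frac{195}{4} + \frac{5 \sqrt{6}}{4} \approx 51.812$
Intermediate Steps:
$O{\left(z,v \right)} = 6 + v$
$F{\left(p \right)} = 2 p \left(-1 + p\right)$ ($F{\left(p \right)} = \left(-1 + p\right) 2 p = 2 p \left(-1 + p\right)$)
$M{\left(j \right)} = \frac{7}{4} + \frac{\sqrt{2} \sqrt{j}}{4}$ ($M{\left(j \right)} = \frac{7}{4} + \frac{\sqrt{j + j}}{4} = \frac{7}{4} + \frac{\sqrt{2 j}}{4} = \frac{7}{4} + \frac{\sqrt{2} \sqrt{j}}{4}$)
$5 M{\left(O{\left(4,-3 \right)} \right)} + F{\left(-4 \right)} = 5 \left(\frac{7}{4} + \frac{\sqrt{2} \sqrt{6 - 3}}{4}\right) + 2 \left(-4\right) \left(-1 - 4\right) = 5 \left(\frac{7}{4} + \frac{\sqrt{2} \sqrt{3}}{4}\right) + 2 \left(-4\right) \left(-5\right) = 5 \left(\frac{7}{4} + \frac{\sqrt{6}}{4}\right) + 40 = \left(\frac{35}{4} + \frac{5 \sqrt{6}}{4}\right) + 40 = \frac{195}{4} + \frac{5 \sqrt{6}}{4}$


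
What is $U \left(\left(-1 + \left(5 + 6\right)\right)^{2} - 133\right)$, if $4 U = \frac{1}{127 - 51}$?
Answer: $- \frac{33}{304} \approx -0.10855$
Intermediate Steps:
$U = \frac{1}{304}$ ($U = \frac{1}{4 \left(127 - 51\right)} = \frac{1}{4 \cdot 76} = \frac{1}{4} \cdot \frac{1}{76} = \frac{1}{304} \approx 0.0032895$)
$U \left(\left(-1 + \left(5 + 6\right)\right)^{2} - 133\right) = \frac{\left(-1 + \left(5 + 6\right)\right)^{2} - 133}{304} = \frac{\left(-1 + 11\right)^{2} - 133}{304} = \frac{10^{2} - 133}{304} = \frac{100 - 133}{304} = \frac{1}{304} \left(-33\right) = - \frac{33}{304}$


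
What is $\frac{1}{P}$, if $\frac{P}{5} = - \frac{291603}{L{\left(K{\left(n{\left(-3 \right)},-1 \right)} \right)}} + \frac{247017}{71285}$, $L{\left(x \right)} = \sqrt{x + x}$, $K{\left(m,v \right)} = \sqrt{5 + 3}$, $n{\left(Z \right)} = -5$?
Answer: $- \frac{254680030145369289056}{6915073527459092194614136082096065850739} - \frac{9485599980053829623188686232500250 \sqrt[4]{2}}{6915073527459092194614136082096065850739} - \frac{225440273654526661187360382700 \sqrt{2}}{6915073527459092194614136082096065850739} - \frac{5357944367493710363037160 \cdot 2^{\frac{3}{4}}}{6915073527459092194614136082096065850739} \approx -1.6313 \cdot 10^{-6}$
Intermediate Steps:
$K{\left(m,v \right)} = 2 \sqrt{2}$ ($K{\left(m,v \right)} = \sqrt{8} = 2 \sqrt{2}$)
$L{\left(x \right)} = \sqrt{2} \sqrt{x}$ ($L{\left(x \right)} = \sqrt{2 x} = \sqrt{2} \sqrt{x}$)
$P = \frac{247017}{14257} - \frac{1458015 \cdot 2^{\frac{3}{4}}}{4}$ ($P = 5 \left(- \frac{291603}{\sqrt{2} \sqrt{2 \sqrt{2}}} + \frac{247017}{71285}\right) = 5 \left(- \frac{291603}{\sqrt{2} \cdot 2^{\frac{3}{4}}} + 247017 \cdot \frac{1}{71285}\right) = 5 \left(- \frac{291603}{2 \sqrt[4]{2}} + \frac{247017}{71285}\right) = 5 \left(- 291603 \frac{2^{\frac{3}{4}}}{4} + \frac{247017}{71285}\right) = 5 \left(- \frac{291603 \cdot 2^{\frac{3}{4}}}{4} + \frac{247017}{71285}\right) = 5 \left(\frac{247017}{71285} - \frac{291603 \cdot 2^{\frac{3}{4}}}{4}\right) = \frac{247017}{14257} - \frac{1458015 \cdot 2^{\frac{3}{4}}}{4} \approx -6.13 \cdot 10^{5}$)
$\frac{1}{P} = \frac{1}{\frac{247017}{14257} - \frac{1458015 \cdot 2^{\frac{3}{4}}}{4}}$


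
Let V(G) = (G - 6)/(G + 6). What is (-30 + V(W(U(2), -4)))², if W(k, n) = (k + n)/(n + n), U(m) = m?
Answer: 597529/625 ≈ 956.05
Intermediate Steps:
W(k, n) = (k + n)/(2*n) (W(k, n) = (k + n)/((2*n)) = (k + n)*(1/(2*n)) = (k + n)/(2*n))
V(G) = (-6 + G)/(6 + G)
(-30 + V(W(U(2), -4)))² = (-30 + (-6 + (½)*(2 - 4)/(-4))/(6 + (½)*(2 - 4)/(-4)))² = (-30 + (-6 + (½)*(-¼)*(-2))/(6 + (½)*(-¼)*(-2)))² = (-30 + (-6 + ¼)/(6 + ¼))² = (-30 - 23/4/(25/4))² = (-30 + (4/25)*(-23/4))² = (-30 - 23/25)² = (-773/25)² = 597529/625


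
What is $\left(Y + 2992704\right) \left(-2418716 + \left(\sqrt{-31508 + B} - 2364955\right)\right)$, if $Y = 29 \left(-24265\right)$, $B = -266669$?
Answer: $-10949913808749 + 2289019 i \sqrt{298177} \approx -1.095 \cdot 10^{13} + 1.2499 \cdot 10^{9} i$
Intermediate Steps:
$Y = -703685$
$\left(Y + 2992704\right) \left(-2418716 + \left(\sqrt{-31508 + B} - 2364955\right)\right) = \left(-703685 + 2992704\right) \left(-2418716 - \left(2364955 - \sqrt{-31508 - 266669}\right)\right) = 2289019 \left(-2418716 - \left(2364955 - \sqrt{-298177}\right)\right) = 2289019 \left(-2418716 - \left(2364955 - i \sqrt{298177}\right)\right) = 2289019 \left(-4783671 + i \sqrt{298177}\right) = -10949913808749 + 2289019 i \sqrt{298177}$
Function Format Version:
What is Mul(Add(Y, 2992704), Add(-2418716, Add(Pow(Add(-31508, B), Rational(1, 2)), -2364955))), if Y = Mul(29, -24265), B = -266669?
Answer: Add(-10949913808749, Mul(2289019, I, Pow(298177, Rational(1, 2)))) ≈ Add(-1.0950e+13, Mul(1.2499e+9, I))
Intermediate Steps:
Y = -703685
Mul(Add(Y, 2992704), Add(-2418716, Add(Pow(Add(-31508, B), Rational(1, 2)), -2364955))) = Mul(Add(-703685, 2992704), Add(-2418716, Add(Pow(Add(-31508, -266669), Rational(1, 2)), -2364955))) = Mul(2289019, Add(-2418716, Add(Pow(-298177, Rational(1, 2)), -2364955))) = Mul(2289019, Add(-2418716, Add(Mul(I, Pow(298177, Rational(1, 2))), -2364955))) = Mul(2289019, Add(-2418716, Add(-2364955, Mul(I, Pow(298177, Rational(1, 2)))))) = Mul(2289019, Add(-4783671, Mul(I, Pow(298177, Rational(1, 2))))) = Add(-10949913808749, Mul(2289019, I, Pow(298177, Rational(1, 2))))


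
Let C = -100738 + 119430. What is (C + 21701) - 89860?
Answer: -49467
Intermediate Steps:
C = 18692
(C + 21701) - 89860 = (18692 + 21701) - 89860 = 40393 - 89860 = -49467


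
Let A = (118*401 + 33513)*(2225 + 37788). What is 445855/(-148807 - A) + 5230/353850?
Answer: 335167067371/22890129119970 ≈ 0.014642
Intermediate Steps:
A = 3234290803 (A = (47318 + 33513)*40013 = 80831*40013 = 3234290803)
445855/(-148807 - A) + 5230/353850 = 445855/(-148807 - 1*3234290803) + 5230/353850 = 445855/(-148807 - 3234290803) + 5230*(1/353850) = 445855/(-3234439610) + 523/35385 = 445855*(-1/3234439610) + 523/35385 = -89171/646887922 + 523/35385 = 335167067371/22890129119970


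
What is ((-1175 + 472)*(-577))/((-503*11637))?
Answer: -405631/5853411 ≈ -0.069298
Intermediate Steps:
((-1175 + 472)*(-577))/((-503*11637)) = -703*(-577)/(-5853411) = 405631*(-1/5853411) = -405631/5853411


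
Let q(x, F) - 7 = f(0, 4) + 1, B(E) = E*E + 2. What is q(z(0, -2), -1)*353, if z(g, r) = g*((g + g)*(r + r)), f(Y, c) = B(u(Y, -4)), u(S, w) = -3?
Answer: 6707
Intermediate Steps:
B(E) = 2 + E² (B(E) = E² + 2 = 2 + E²)
f(Y, c) = 11 (f(Y, c) = 2 + (-3)² = 2 + 9 = 11)
z(g, r) = 4*r*g² (z(g, r) = g*((2*g)*(2*r)) = g*(4*g*r) = 4*r*g²)
q(x, F) = 19 (q(x, F) = 7 + (11 + 1) = 7 + 12 = 19)
q(z(0, -2), -1)*353 = 19*353 = 6707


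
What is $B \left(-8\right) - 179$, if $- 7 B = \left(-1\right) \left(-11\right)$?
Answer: $- \frac{1165}{7} \approx -166.43$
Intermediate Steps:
$B = - \frac{11}{7}$ ($B = - \frac{\left(-1\right) \left(-11\right)}{7} = \left(- \frac{1}{7}\right) 11 = - \frac{11}{7} \approx -1.5714$)
$B \left(-8\right) - 179 = \left(- \frac{11}{7}\right) \left(-8\right) - 179 = \frac{88}{7} - 179 = - \frac{1165}{7}$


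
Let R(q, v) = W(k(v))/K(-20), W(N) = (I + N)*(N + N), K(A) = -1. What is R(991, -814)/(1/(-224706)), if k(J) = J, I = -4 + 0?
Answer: 299241879024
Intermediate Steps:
I = -4
W(N) = 2*N*(-4 + N) (W(N) = (-4 + N)*(N + N) = (-4 + N)*(2*N) = 2*N*(-4 + N))
R(q, v) = -2*v*(-4 + v) (R(q, v) = (2*v*(-4 + v))/(-1) = (2*v*(-4 + v))*(-1) = -2*v*(-4 + v))
R(991, -814)/(1/(-224706)) = (2*(-814)*(4 - 1*(-814)))/(1/(-224706)) = (2*(-814)*(4 + 814))/(-1/224706) = (2*(-814)*818)*(-224706) = -1331704*(-224706) = 299241879024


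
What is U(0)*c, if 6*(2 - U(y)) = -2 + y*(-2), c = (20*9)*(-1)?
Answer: -420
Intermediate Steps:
c = -180 (c = 180*(-1) = -180)
U(y) = 7/3 + y/3 (U(y) = 2 - (-2 + y*(-2))/6 = 2 - (-2 - 2*y)/6 = 2 + (⅓ + y/3) = 7/3 + y/3)
U(0)*c = (7/3 + (⅓)*0)*(-180) = (7/3 + 0)*(-180) = (7/3)*(-180) = -420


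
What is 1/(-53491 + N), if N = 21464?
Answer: -1/32027 ≈ -3.1224e-5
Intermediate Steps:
1/(-53491 + N) = 1/(-53491 + 21464) = 1/(-32027) = -1/32027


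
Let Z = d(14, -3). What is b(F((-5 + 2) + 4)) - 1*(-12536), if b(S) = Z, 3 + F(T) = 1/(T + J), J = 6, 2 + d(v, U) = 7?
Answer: 12541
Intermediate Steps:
d(v, U) = 5 (d(v, U) = -2 + 7 = 5)
F(T) = -3 + 1/(6 + T) (F(T) = -3 + 1/(T + 6) = -3 + 1/(6 + T))
Z = 5
b(S) = 5
b(F((-5 + 2) + 4)) - 1*(-12536) = 5 - 1*(-12536) = 5 + 12536 = 12541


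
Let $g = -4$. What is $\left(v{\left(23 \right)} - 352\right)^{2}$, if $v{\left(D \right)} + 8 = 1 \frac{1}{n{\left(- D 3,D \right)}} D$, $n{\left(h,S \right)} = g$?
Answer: $\frac{2140369}{16} \approx 1.3377 \cdot 10^{5}$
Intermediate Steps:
$n{\left(h,S \right)} = -4$
$v{\left(D \right)} = -8 - \frac{D}{4}$ ($v{\left(D \right)} = -8 + 1 \frac{1}{-4} D = -8 + 1 \left(- \frac{1}{4}\right) D = -8 - \frac{D}{4}$)
$\left(v{\left(23 \right)} - 352\right)^{2} = \left(\left(-8 - \frac{23}{4}\right) - 352\right)^{2} = \left(- \frac{55}{4} - 352\right)^{2} = \left(- \frac{1463}{4}\right)^{2} = \frac{2140369}{16}$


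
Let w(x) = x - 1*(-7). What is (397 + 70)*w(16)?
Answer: 10741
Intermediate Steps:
w(x) = 7 + x (w(x) = x + 7 = 7 + x)
(397 + 70)*w(16) = (397 + 70)*(7 + 16) = 467*23 = 10741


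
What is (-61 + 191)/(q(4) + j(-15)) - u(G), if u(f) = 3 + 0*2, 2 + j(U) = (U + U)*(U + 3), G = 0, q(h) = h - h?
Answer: -472/179 ≈ -2.6369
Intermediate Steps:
q(h) = 0
j(U) = -2 + 2*U*(3 + U) (j(U) = -2 + (U + U)*(U + 3) = -2 + (2*U)*(3 + U) = -2 + 2*U*(3 + U))
u(f) = 3 (u(f) = 3 + 0 = 3)
(-61 + 191)/(q(4) + j(-15)) - u(G) = (-61 + 191)/(0 + (-2 + 2*(-15)**2 + 6*(-15))) - 1*3 = 130/(0 + (-2 + 2*225 - 90)) - 3 = 130/(0 + (-2 + 450 - 90)) - 3 = 130/(0 + 358) - 3 = 130/358 - 3 = 130*(1/358) - 3 = 65/179 - 3 = -472/179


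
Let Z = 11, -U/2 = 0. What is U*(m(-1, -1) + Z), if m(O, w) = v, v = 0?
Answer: 0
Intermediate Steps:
U = 0 (U = -2*0 = 0)
m(O, w) = 0
U*(m(-1, -1) + Z) = 0*(0 + 11) = 0*11 = 0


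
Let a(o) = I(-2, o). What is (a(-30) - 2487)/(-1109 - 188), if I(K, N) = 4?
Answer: 2483/1297 ≈ 1.9144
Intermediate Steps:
a(o) = 4
(a(-30) - 2487)/(-1109 - 188) = (4 - 2487)/(-1109 - 188) = -2483/(-1297) = -2483*(-1/1297) = 2483/1297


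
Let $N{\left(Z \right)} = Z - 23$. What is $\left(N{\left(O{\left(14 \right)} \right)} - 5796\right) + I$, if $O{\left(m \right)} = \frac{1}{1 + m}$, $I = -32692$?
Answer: $- \frac{577664}{15} \approx -38511.0$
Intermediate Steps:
$N{\left(Z \right)} = -23 + Z$
$\left(N{\left(O{\left(14 \right)} \right)} - 5796\right) + I = \left(\left(-23 + \frac{1}{1 + 14}\right) - 5796\right) - 32692 = \left(\left(-23 + \frac{1}{15}\right) - 5796\right) - 32692 = \left(- \frac{344}{15} - 5796\right) - 32692 = - \frac{87284}{15} - 32692 = - \frac{577664}{15}$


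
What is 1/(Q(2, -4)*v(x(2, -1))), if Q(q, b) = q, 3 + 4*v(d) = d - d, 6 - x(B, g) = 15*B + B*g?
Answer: -2/3 ≈ -0.66667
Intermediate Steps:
x(B, g) = 6 - 15*B - B*g (x(B, g) = 6 - (15*B + B*g) = 6 + (-15*B - B*g) = 6 - 15*B - B*g)
v(d) = -3/4 (v(d) = -3/4 + (d - d)/4 = -3/4 + (1/4)*0 = -3/4 + 0 = -3/4)
1/(Q(2, -4)*v(x(2, -1))) = 1/(2*(-3/4)) = 1/(-3/2) = -2/3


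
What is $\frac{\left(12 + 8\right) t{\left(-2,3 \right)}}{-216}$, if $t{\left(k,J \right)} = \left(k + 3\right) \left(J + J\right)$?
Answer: $- \frac{5}{9} \approx -0.55556$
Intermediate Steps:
$t{\left(k,J \right)} = 2 J \left(3 + k\right)$ ($t{\left(k,J \right)} = \left(3 + k\right) 2 J = 2 J \left(3 + k\right)$)
$\frac{\left(12 + 8\right) t{\left(-2,3 \right)}}{-216} = \frac{\left(12 + 8\right) 2 \cdot 3 \left(3 - 2\right)}{-216} = 20 \cdot 2 \cdot 3 \cdot 1 \left(- \frac{1}{216}\right) = 20 \cdot 6 \left(- \frac{1}{216}\right) = 120 \left(- \frac{1}{216}\right) = - \frac{5}{9}$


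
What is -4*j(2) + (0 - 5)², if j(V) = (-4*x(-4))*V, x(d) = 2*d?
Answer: -231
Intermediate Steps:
j(V) = 32*V (j(V) = (-8*(-4))*V = (-4*(-8))*V = 32*V)
-4*j(2) + (0 - 5)² = -128*2 + (0 - 5)² = -4*64 + (-5)² = -256 + 25 = -231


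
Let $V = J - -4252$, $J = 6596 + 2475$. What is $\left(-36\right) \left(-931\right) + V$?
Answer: $46839$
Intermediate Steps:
$J = 9071$
$V = 13323$ ($V = 9071 - -4252 = 9071 + 4252 = 13323$)
$\left(-36\right) \left(-931\right) + V = \left(-36\right) \left(-931\right) + 13323 = 33516 + 13323 = 46839$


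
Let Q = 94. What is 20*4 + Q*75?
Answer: 7130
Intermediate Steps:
20*4 + Q*75 = 20*4 + 94*75 = 80 + 7050 = 7130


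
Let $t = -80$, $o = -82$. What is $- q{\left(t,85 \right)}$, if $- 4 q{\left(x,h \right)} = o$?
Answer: $- \frac{41}{2} \approx -20.5$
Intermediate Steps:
$q{\left(x,h \right)} = \frac{41}{2}$ ($q{\left(x,h \right)} = \left(- \frac{1}{4}\right) \left(-82\right) = \frac{41}{2}$)
$- q{\left(t,85 \right)} = \left(-1\right) \frac{41}{2} = - \frac{41}{2}$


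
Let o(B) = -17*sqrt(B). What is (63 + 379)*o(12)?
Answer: -15028*sqrt(3) ≈ -26029.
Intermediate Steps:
(63 + 379)*o(12) = (63 + 379)*(-34*sqrt(3)) = 442*(-34*sqrt(3)) = -15028*sqrt(3)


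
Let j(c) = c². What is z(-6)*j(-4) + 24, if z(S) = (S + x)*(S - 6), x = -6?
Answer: 2328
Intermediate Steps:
z(S) = (-6 + S)² (z(S) = (S - 6)*(S - 6) = (-6 + S)*(-6 + S) = (-6 + S)²)
z(-6)*j(-4) + 24 = (36 + (-6)² - 12*(-6))*(-4)² + 24 = (36 + 36 + 72)*16 + 24 = 144*16 + 24 = 2304 + 24 = 2328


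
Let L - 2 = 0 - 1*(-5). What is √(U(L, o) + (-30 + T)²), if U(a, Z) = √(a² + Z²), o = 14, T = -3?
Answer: √(1089 + 7*√5) ≈ 33.236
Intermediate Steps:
L = 7 (L = 2 + (0 - 1*(-5)) = 2 + (0 + 5) = 2 + 5 = 7)
U(a, Z) = √(Z² + a²)
√(U(L, o) + (-30 + T)²) = √(√(14² + 7²) + (-30 - 3)²) = √(√(196 + 49) + (-33)²) = √(√245 + 1089) = √(7*√5 + 1089) = √(1089 + 7*√5)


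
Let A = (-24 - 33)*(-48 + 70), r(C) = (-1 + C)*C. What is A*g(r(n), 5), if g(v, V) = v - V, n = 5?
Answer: -18810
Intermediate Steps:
r(C) = C*(-1 + C)
A = -1254 (A = -57*22 = -1254)
A*g(r(n), 5) = -1254*(5*(-1 + 5) - 1*5) = -1254*(5*4 - 5) = -1254*(20 - 5) = -1254*15 = -18810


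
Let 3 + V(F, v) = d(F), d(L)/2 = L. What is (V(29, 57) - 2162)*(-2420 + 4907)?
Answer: -5240109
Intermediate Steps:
d(L) = 2*L
V(F, v) = -3 + 2*F
(V(29, 57) - 2162)*(-2420 + 4907) = ((-3 + 2*29) - 2162)*(-2420 + 4907) = ((-3 + 58) - 2162)*2487 = (55 - 2162)*2487 = -2107*2487 = -5240109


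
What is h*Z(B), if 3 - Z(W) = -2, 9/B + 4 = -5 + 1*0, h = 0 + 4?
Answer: 20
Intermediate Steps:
h = 4
B = -1 (B = 9/(-4 + (-5 + 1*0)) = 9/(-4 + (-5 + 0)) = 9/(-4 - 5) = 9/(-9) = 9*(-⅑) = -1)
Z(W) = 5 (Z(W) = 3 - 1*(-2) = 3 + 2 = 5)
h*Z(B) = 4*5 = 20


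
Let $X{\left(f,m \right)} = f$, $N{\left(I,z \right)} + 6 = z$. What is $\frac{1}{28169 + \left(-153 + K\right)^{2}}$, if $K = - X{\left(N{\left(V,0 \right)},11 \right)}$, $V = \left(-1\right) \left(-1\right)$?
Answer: $\frac{1}{49778} \approx 2.0089 \cdot 10^{-5}$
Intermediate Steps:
$V = 1$
$N{\left(I,z \right)} = -6 + z$
$K = 6$ ($K = - (-6 + 0) = \left(-1\right) \left(-6\right) = 6$)
$\frac{1}{28169 + \left(-153 + K\right)^{2}} = \frac{1}{28169 + \left(-153 + 6\right)^{2}} = \frac{1}{28169 + \left(-147\right)^{2}} = \frac{1}{28169 + 21609} = \frac{1}{49778}$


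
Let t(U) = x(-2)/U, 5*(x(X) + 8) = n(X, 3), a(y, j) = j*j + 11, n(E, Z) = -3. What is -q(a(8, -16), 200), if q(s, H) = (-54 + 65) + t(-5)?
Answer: -318/25 ≈ -12.720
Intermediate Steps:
a(y, j) = 11 + j² (a(y, j) = j² + 11 = 11 + j²)
x(X) = -43/5 (x(X) = -8 + (⅕)*(-3) = -8 - ⅗ = -43/5)
t(U) = -43/(5*U)
q(s, H) = 318/25 (q(s, H) = (-54 + 65) - 43/5/(-5) = 11 - 43/5*(-⅕) = 11 + 43/25 = 318/25)
-q(a(8, -16), 200) = -1*318/25 = -318/25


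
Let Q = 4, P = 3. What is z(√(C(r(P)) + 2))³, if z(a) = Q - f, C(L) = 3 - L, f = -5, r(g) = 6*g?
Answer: 729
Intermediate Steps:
z(a) = 9 (z(a) = 4 - 1*(-5) = 4 + 5 = 9)
z(√(C(r(P)) + 2))³ = 9³ = 729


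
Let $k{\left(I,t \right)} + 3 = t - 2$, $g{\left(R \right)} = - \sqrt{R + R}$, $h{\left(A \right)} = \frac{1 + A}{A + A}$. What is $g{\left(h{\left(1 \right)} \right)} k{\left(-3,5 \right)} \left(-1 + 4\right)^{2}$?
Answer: $0$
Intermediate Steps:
$h{\left(A \right)} = \frac{1 + A}{2 A}$
$g{\left(R \right)} = - \sqrt{2} \sqrt{R}$ ($g{\left(R \right)} = - \sqrt{2 R} = - \sqrt{2} \sqrt{R}$)
$k{\left(I,t \right)} = -5 + t$ ($k{\left(I,t \right)} = -3 + \left(t - 2\right) = -3 + \left(-2 + t\right) = -5 + t$)
$g{\left(h{\left(1 \right)} \right)} k{\left(-3,5 \right)} \left(-1 + 4\right)^{2} = - \sqrt{2} \sqrt{\frac{1 + 1}{2 \cdot 1}} \left(-5 + 5\right) \left(-1 + 4\right)^{2} = - \sqrt{2} \sqrt{\frac{1}{2} \cdot 1 \cdot 2} \cdot 0 \cdot 3^{2} = - \sqrt{2} \sqrt{1} \cdot 0 \cdot 9 = \left(-1\right) \sqrt{2} \cdot 1 \cdot 0 \cdot 9 = - \sqrt{2} \cdot 0 \cdot 9 = 0 \cdot 9 = 0$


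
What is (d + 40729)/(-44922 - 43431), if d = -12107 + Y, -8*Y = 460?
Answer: -19043/58902 ≈ -0.32330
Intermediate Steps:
Y = -115/2 (Y = -1/8*460 = -115/2 ≈ -57.500)
d = -24329/2 (d = -12107 - 115/2 = -24329/2 ≈ -12165.)
(d + 40729)/(-44922 - 43431) = (-24329/2 + 40729)/(-44922 - 43431) = (57129/2)/(-88353) = (57129/2)*(-1/88353) = -19043/58902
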